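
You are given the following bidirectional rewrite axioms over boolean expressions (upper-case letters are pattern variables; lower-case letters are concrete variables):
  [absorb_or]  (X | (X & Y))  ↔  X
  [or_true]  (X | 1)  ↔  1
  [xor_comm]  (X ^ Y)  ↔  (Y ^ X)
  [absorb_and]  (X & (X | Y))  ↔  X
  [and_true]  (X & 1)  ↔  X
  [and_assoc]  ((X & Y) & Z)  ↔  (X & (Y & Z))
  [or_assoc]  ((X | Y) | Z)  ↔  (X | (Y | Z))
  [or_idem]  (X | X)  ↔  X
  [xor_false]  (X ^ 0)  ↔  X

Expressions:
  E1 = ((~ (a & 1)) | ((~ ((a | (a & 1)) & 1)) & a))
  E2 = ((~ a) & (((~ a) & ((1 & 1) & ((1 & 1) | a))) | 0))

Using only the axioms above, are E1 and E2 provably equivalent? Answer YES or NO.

1. [absorb_or →] (a | (a & 1))  →  a;  E1 = ((~ (a & 1)) | ((~ (a & 1)) & a))
2. [absorb_or →] ((~ (a & 1)) | ((~ (a & 1)) & a))  →  (~ (a & 1))
3. [and_true →] (a & 1)  →  a;  E1 = (~ a)
4. [absorb_and ←] (~ a)  →  ((~ a) & ((~ a) | 0))
5. [and_true ←] (~ a)  →  ((~ a) & 1);  E1 = ((~ a) & (((~ a) & 1) | 0))
6. [and_true ←] 1  →  (1 & 1);  E1 = ((~ a) & (((~ a) & (1 & 1)) | 0))
7. [absorb_and ←] (1 & 1)  →  ((1 & 1) & ((1 & 1) | a));  this is E2

YES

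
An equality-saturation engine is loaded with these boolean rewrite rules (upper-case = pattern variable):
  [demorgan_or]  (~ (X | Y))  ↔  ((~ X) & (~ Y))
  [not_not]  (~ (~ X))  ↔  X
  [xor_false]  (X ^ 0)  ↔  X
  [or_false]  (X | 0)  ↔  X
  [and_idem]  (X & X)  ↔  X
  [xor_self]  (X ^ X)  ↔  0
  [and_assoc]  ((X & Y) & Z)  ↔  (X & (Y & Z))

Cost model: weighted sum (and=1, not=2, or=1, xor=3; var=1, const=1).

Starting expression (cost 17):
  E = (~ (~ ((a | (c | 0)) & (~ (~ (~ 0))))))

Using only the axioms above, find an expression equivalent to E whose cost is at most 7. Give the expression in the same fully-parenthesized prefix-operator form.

((a | c) & (~ 0))   [cost 7]

1. [not_not →] (~ (~ ((a | (c | 0)) & (~ (~ (~ 0))))))  →  ((a | (c | 0)) & (~ (~ (~ 0))))
2. [not_not →] (~ (~ 0))  →  0;  E = ((a | (c | 0)) & (~ 0))
3. [or_false →] (c | 0)  →  c;  cost 7 ≤ 7, done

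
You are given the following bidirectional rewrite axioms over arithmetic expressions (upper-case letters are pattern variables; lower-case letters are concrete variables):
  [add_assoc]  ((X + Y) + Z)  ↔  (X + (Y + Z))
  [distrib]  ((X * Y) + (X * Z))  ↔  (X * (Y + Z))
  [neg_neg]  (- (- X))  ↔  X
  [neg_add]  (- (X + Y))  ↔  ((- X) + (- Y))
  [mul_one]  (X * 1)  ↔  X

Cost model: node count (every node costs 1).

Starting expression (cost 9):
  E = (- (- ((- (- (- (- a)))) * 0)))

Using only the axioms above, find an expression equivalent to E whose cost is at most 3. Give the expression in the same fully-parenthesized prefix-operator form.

(a * 0)   [cost 3]

1. [neg_neg →] (- (- ((- (- (- (- a)))) * 0)))  →  ((- (- (- (- a)))) * 0)
2. [neg_neg →] (- (- (- a)))  →  (- a);  E = ((- (- a)) * 0)
3. [neg_neg →] (- (- a))  →  a;  cost 3 ≤ 3, done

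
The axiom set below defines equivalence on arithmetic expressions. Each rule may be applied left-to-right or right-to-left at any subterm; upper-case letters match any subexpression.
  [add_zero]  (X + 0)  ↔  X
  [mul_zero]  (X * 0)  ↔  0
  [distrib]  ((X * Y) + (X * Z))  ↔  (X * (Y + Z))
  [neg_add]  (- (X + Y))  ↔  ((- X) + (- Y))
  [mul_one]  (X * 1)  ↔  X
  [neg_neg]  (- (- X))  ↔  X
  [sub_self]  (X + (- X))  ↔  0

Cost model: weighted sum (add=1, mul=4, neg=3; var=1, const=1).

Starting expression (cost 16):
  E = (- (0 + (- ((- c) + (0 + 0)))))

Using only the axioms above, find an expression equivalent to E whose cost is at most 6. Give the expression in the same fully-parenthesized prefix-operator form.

1. [add_zero →] (0 + 0)  →  0;  E = (- (0 + (- ((- c) + 0))))
2. [add_zero →] ((- c) + 0)  →  (- c);  E = (- (0 + (- (- c))))
3. [neg_neg →] (- (- c))  →  c;  cost 6 ≤ 6, done

(- (0 + c))   [cost 6]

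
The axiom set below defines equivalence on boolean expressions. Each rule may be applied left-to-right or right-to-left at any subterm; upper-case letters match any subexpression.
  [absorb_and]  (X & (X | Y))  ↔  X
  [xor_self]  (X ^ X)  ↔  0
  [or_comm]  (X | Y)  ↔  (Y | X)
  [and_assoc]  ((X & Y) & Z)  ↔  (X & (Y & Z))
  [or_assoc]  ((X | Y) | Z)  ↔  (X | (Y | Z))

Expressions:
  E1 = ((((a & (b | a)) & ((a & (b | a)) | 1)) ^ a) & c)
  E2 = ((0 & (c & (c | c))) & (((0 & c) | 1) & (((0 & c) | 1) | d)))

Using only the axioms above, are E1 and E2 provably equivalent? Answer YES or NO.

step 1: absorb_and (→) rewrites ((a & (b | a)) & ((a & (b | a)) | 1)) into (a & (b | a)), now (((a & (b | a)) ^ a) & c)
step 2: or_comm (→) rewrites (b | a) into (a | b), now (((a & (a | b)) ^ a) & c)
step 3: absorb_and (→) rewrites (a & (a | b)) into a, now ((a ^ a) & c)
step 4: xor_self (→) rewrites (a ^ a) into 0, now (0 & c)
step 5: absorb_and (←) rewrites (0 & c) into ((0 & c) & ((0 & c) | 1))
step 6: absorb_and (←) rewrites ((0 & c) | 1) into (((0 & c) | 1) & (((0 & c) | 1) | d)), now ((0 & c) & (((0 & c) | 1) & (((0 & c) | 1) | d)))
step 7: absorb_and (←) rewrites c into (c & (c | c)), which is E2

YES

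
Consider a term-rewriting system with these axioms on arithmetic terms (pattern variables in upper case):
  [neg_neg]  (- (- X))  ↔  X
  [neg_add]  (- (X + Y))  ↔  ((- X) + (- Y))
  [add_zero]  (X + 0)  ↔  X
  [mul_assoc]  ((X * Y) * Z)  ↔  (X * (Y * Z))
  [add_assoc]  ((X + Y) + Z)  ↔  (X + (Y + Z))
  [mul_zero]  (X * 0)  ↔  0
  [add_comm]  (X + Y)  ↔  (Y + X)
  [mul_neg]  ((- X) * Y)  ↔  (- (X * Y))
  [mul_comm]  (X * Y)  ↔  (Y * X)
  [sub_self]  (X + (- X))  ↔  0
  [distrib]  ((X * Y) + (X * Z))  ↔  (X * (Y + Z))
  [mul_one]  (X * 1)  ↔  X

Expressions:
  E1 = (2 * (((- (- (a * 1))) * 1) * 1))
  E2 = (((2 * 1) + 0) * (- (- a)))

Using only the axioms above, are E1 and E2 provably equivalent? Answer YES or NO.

1. [mul_one →] (a * 1)  →  a;  E1 = (2 * (((- (- a)) * 1) * 1))
2. [neg_neg →] (- (- a))  →  a;  E1 = (2 * ((a * 1) * 1))
3. [mul_one →] (a * 1)  →  a;  E1 = (2 * (a * 1))
4. [mul_one →] (a * 1)  →  a;  E1 = (2 * a)
5. [neg_neg ←] a  →  (- (- a));  E1 = (2 * (- (- a)))
6. [mul_one ←] 2  →  (2 * 1);  E1 = ((2 * 1) * (- (- a)))
7. [add_zero ←] (2 * 1)  →  ((2 * 1) + 0);  this is E2

YES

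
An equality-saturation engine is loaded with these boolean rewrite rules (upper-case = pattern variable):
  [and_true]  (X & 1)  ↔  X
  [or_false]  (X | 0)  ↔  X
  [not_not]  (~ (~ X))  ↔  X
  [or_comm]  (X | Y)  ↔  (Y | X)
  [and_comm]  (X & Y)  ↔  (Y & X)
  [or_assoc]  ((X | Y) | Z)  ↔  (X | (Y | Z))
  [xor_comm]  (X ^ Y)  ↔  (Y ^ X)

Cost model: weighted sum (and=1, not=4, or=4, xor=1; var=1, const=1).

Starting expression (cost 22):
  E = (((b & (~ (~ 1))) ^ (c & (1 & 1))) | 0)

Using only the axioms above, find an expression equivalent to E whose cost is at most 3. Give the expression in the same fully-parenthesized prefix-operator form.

1. [not_not →] (~ (~ 1))  →  1;  E = (((b & 1) ^ (c & (1 & 1))) | 0)
2. [and_true →] (b & 1)  →  b;  E = ((b ^ (c & (1 & 1))) | 0)
3. [and_true →] (1 & 1)  →  1;  E = ((b ^ (c & 1)) | 0)
4. [or_false →] ((b ^ (c & 1)) | 0)  →  (b ^ (c & 1))
5. [and_true →] (c & 1)  →  c;  cost 3 ≤ 3, done

(b ^ c)   [cost 3]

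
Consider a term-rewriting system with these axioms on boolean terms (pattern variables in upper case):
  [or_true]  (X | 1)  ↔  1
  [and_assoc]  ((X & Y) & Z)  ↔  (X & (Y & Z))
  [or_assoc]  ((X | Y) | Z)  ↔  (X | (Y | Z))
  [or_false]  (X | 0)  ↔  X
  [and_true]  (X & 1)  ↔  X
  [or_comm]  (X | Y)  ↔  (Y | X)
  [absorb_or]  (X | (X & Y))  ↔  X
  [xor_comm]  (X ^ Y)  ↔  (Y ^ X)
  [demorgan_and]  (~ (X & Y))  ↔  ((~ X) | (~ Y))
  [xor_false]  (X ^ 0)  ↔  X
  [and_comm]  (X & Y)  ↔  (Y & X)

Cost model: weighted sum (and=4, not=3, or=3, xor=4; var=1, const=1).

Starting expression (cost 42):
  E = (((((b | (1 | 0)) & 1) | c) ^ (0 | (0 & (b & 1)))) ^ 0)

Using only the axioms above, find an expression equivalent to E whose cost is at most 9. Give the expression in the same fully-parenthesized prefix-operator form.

1. [or_false →] (1 | 0)  →  1;  E = (((((b | 1) & 1) | c) ^ (0 | (0 & (b & 1)))) ^ 0)
2. [and_true →] (b & 1)  →  b;  E = (((((b | 1) & 1) | c) ^ (0 | (0 & b))) ^ 0)
3. [absorb_or →] (0 | (0 & b))  →  0;  E = (((((b | 1) & 1) | c) ^ 0) ^ 0)
4. [xor_false →] ((((b | 1) & 1) | c) ^ 0)  →  (((b | 1) & 1) | c);  E = ((((b | 1) & 1) | c) ^ 0)
5. [xor_false →] ((((b | 1) & 1) | c) ^ 0)  →  (((b | 1) & 1) | c)
6. [and_true →] ((b | 1) & 1)  →  (b | 1);  cost 9 ≤ 9, done

((b | 1) | c)   [cost 9]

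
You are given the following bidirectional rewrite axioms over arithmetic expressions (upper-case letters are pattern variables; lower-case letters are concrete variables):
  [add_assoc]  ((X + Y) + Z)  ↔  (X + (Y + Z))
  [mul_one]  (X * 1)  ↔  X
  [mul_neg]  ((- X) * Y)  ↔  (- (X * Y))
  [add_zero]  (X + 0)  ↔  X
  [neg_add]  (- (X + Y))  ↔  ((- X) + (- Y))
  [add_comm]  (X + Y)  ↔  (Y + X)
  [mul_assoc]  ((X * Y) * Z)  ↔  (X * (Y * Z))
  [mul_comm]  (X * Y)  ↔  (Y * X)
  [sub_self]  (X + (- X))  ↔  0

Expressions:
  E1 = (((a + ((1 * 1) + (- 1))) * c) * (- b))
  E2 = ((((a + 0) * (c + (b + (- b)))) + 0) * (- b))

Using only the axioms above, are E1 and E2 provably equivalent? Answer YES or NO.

YES

1. [mul_one →] (1 * 1)  →  1;  E1 = (((a + (1 + (- 1))) * c) * (- b))
2. [sub_self →] (1 + (- 1))  →  0;  E1 = (((a + 0) * c) * (- b))
3. [add_zero →] (a + 0)  →  a;  E1 = ((a * c) * (- b))
4. [add_zero ←] (a * c)  →  ((a * c) + 0);  E1 = (((a * c) + 0) * (- b))
5. [add_zero ←] a  →  (a + 0);  E1 = ((((a + 0) * c) + 0) * (- b))
6. [add_zero ←] c  →  (c + 0);  E1 = ((((a + 0) * (c + 0)) + 0) * (- b))
7. [sub_self ←] 0  →  (b + (- b));  this is E2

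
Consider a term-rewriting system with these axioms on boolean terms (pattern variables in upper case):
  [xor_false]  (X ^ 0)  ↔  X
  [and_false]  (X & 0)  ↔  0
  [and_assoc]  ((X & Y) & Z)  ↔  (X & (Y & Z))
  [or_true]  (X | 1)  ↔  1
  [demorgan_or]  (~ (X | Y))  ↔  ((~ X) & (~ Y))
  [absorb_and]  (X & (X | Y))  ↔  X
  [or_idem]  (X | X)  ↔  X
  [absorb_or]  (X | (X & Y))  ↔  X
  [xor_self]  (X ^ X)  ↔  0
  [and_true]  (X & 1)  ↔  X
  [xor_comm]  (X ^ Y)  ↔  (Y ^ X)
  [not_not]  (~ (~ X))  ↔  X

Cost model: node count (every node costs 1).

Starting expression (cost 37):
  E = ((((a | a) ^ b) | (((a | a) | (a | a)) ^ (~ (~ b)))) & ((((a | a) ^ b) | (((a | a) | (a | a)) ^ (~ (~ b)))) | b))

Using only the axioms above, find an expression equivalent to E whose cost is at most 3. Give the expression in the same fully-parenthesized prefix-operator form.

step 1: absorb_and (→) rewrites ((((a | a) ^ b) | (((a | a) | (a | a)) ^ (~ (~ b)))) & ((((a | a) ^ b) | (((a | a) | (a | a)) ^ (~ (~ b)))) | b)) into (((a | a) ^ b) | (((a | a) | (a | a)) ^ (~ (~ b))))
step 2: or_idem (→) rewrites ((a | a) | (a | a)) into (a | a), now (((a | a) ^ b) | ((a | a) ^ (~ (~ b))))
step 3: not_not (→) rewrites (~ (~ b)) into b, now (((a | a) ^ b) | ((a | a) ^ b))
step 4: or_idem (→) rewrites (((a | a) ^ b) | ((a | a) ^ b)) into ((a | a) ^ b)
step 5: or_idem (→) rewrites (a | a) into a, reaching cost 3 (bound 3)

(a ^ b)   [cost 3]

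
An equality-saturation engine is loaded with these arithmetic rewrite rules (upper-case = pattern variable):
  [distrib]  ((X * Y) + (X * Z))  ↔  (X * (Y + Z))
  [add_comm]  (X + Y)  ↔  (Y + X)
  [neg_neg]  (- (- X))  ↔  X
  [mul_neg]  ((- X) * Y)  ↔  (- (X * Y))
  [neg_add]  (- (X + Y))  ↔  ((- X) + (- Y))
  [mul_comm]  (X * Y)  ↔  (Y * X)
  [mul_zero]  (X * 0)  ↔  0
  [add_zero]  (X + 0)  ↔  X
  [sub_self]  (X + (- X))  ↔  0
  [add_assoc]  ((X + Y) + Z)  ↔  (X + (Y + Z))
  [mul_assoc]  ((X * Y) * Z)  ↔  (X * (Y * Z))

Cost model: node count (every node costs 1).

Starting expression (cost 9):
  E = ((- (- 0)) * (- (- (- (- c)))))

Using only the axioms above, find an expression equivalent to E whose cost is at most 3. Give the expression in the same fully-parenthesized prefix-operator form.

1. [neg_neg →] (- (- (- (- c))))  →  (- (- c));  E = ((- (- 0)) * (- (- c)))
2. [neg_neg →] (- (- c))  →  c;  E = ((- (- 0)) * c)
3. [neg_neg →] (- (- 0))  →  0;  cost 3 ≤ 3, done

(0 * c)   [cost 3]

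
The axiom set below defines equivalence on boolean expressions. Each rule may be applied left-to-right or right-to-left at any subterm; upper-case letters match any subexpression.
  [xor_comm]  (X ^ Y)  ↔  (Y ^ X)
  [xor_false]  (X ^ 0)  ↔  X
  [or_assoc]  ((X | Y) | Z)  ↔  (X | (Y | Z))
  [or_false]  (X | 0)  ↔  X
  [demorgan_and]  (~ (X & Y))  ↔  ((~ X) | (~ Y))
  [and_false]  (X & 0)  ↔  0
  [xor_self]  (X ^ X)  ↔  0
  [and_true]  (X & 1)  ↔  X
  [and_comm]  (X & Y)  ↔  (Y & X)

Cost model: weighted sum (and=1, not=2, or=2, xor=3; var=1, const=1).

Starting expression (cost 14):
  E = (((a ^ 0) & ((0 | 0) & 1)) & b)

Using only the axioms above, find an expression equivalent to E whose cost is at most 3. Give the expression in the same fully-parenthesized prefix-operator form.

1. [and_true →] ((0 | 0) & 1)  →  (0 | 0);  E = (((a ^ 0) & (0 | 0)) & b)
2. [or_false →] (0 | 0)  →  0;  E = (((a ^ 0) & 0) & b)
3. [xor_false →] (a ^ 0)  →  a;  E = ((a & 0) & b)
4. [and_false →] (a & 0)  →  0;  cost 3 ≤ 3, done

(0 & b)   [cost 3]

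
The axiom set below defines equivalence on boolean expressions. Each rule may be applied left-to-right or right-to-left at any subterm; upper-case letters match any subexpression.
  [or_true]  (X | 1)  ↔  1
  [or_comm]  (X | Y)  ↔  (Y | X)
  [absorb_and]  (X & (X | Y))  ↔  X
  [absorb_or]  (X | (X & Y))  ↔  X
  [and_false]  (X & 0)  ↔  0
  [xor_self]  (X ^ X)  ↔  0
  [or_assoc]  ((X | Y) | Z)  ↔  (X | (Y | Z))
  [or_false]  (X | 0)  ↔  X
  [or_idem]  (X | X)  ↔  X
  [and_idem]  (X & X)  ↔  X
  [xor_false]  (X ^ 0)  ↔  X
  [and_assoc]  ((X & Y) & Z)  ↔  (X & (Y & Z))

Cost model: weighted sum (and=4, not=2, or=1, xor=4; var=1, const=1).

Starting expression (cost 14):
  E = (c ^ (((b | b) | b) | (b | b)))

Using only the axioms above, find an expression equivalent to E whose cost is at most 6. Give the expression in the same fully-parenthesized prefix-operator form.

(c ^ b)   [cost 6]

step 1: or_idem (→) rewrites (b | b) into b, now (c ^ ((b | b) | (b | b)))
step 2: or_idem (→) rewrites ((b | b) | (b | b)) into (b | b), now (c ^ (b | b))
step 3: or_idem (→) rewrites (b | b) into b, reaching cost 6 (bound 6)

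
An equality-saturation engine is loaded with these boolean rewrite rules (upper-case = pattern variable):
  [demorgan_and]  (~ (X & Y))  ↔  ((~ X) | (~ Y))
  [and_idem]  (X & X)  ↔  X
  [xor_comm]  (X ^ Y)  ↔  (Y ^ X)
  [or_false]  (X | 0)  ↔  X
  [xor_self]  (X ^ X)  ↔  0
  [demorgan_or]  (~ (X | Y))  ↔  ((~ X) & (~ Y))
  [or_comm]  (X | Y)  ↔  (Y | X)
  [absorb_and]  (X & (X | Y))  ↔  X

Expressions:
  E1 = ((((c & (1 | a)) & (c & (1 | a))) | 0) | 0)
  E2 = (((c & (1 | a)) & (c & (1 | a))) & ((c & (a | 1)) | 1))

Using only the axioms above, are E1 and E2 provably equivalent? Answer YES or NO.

YES

(1) (((c & (1 | a)) & (c & (1 | a))) | 0)  =[or_false →]=  ((c & (1 | a)) & (c & (1 | a)))    ⊢ (((c & (1 | a)) & (c & (1 | a))) | 0)
(2) ((c & (1 | a)) & (c & (1 | a)))  =[and_idem →]=  (c & (1 | a))    ⊢ ((c & (1 | a)) | 0)
(3) ((c & (1 | a)) | 0)  =[or_false →]=  (c & (1 | a))
(4) (c & (1 | a))  =[absorb_and ←]=  ((c & (1 | a)) & ((c & (1 | a)) | 1))
(5) (1 | a)  =[or_comm →]=  (a | 1)    ⊢ ((c & (1 | a)) & ((c & (a | 1)) | 1))
(6) (c & (1 | a))  =[and_idem ←]=  ((c & (1 | a)) & (c & (1 | a)))    ⊢ E2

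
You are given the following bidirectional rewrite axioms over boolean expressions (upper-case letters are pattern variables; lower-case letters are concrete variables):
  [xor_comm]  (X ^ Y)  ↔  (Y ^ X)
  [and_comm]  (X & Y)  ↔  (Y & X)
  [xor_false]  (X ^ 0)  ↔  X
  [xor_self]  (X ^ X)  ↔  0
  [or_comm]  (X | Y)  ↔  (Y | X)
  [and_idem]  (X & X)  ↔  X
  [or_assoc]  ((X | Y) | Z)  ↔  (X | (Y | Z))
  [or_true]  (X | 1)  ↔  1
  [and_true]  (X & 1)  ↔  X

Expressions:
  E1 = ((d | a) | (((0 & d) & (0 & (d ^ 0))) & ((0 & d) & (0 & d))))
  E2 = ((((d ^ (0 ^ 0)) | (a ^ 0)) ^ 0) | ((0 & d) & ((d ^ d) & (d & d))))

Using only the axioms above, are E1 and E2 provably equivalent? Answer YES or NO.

YES

step 1: xor_false (→) rewrites (d ^ 0) into d, now ((d | a) | (((0 & d) & (0 & d)) & ((0 & d) & (0 & d))))
step 2: and_idem (→) rewrites (((0 & d) & (0 & d)) & ((0 & d) & (0 & d))) into ((0 & d) & (0 & d)), now ((d | a) | ((0 & d) & (0 & d)))
step 3: xor_false (←) rewrites d into (d ^ 0), now (((d ^ 0) | a) | ((0 & d) & (0 & d)))
step 4: xor_self (←) rewrites 0 into (d ^ d), now (((d ^ 0) | a) | ((0 & d) & ((d ^ d) & d)))
step 5: xor_false (←) rewrites a into (a ^ 0), now (((d ^ 0) | (a ^ 0)) | ((0 & d) & ((d ^ d) & d)))
step 6: and_idem (←) rewrites d into (d & d), now (((d ^ 0) | (a ^ 0)) | ((0 & d) & ((d ^ d) & (d & d))))
step 7: xor_false (←) rewrites 0 into (0 ^ 0), now (((d ^ (0 ^ 0)) | (a ^ 0)) | ((0 & d) & ((d ^ d) & (d & d))))
step 8: xor_false (←) rewrites ((d ^ (0 ^ 0)) | (a ^ 0)) into (((d ^ (0 ^ 0)) | (a ^ 0)) ^ 0), which is E2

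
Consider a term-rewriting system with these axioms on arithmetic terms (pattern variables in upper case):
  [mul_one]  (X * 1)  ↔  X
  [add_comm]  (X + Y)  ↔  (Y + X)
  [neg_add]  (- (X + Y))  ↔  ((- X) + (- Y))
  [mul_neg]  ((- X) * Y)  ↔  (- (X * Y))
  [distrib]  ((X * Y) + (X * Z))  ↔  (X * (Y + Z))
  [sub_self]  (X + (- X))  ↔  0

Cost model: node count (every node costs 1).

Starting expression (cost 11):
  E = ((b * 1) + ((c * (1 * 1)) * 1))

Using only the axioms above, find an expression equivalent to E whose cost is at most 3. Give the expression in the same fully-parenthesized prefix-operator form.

(1) ((c * (1 * 1)) * 1)  =[mul_one →]=  (c * (1 * 1))    ⊢ ((b * 1) + (c * (1 * 1)))
(2) (1 * 1)  =[mul_one →]=  1    ⊢ ((b * 1) + (c * 1))
(3) (b * 1)  =[mul_one →]=  b    ⊢ (b + (c * 1))
(4) (b + (c * 1))  =[add_comm →]=  ((c * 1) + b)
(5) (c * 1)  =[mul_one →]=  c    ⊢ cost 3, within 3

(c + b)   [cost 3]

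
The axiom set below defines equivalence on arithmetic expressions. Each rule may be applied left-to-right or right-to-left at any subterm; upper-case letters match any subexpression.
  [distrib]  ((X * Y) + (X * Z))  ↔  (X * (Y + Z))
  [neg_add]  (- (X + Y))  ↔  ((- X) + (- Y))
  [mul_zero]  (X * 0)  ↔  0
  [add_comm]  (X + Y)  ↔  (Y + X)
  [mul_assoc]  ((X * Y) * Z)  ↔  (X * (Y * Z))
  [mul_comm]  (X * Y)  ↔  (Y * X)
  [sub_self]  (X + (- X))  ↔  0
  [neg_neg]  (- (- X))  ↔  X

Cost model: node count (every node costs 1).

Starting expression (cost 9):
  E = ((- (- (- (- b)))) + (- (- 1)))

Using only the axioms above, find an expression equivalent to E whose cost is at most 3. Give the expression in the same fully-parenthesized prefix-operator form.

(1 + b)   [cost 3]

step 1: neg_neg (→) rewrites (- (- (- (- b)))) into (- (- b)), now ((- (- b)) + (- (- 1)))
step 2: neg_neg (→) rewrites (- (- b)) into b, now (b + (- (- 1)))
step 3: add_comm (→) rewrites (b + (- (- 1))) into ((- (- 1)) + b)
step 4: neg_neg (→) rewrites (- (- 1)) into 1, reaching cost 3 (bound 3)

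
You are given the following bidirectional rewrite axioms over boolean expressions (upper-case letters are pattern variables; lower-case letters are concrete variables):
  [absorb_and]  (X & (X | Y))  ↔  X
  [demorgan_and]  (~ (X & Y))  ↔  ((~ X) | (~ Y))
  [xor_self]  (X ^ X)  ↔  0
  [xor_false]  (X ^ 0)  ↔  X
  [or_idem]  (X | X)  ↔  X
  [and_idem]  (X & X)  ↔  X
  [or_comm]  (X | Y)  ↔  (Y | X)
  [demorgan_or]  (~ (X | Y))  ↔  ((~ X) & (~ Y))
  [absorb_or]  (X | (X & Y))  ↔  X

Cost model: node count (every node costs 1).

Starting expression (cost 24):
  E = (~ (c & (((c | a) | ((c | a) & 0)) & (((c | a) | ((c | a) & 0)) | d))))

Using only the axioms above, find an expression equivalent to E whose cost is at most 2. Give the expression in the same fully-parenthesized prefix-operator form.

(~ c)   [cost 2]

1. [absorb_and →] (((c | a) | ((c | a) & 0)) & (((c | a) | ((c | a) & 0)) | d))  →  ((c | a) | ((c | a) & 0));  E = (~ (c & ((c | a) | ((c | a) & 0))))
2. [absorb_or →] ((c | a) | ((c | a) & 0))  →  (c | a);  E = (~ (c & (c | a)))
3. [absorb_and →] (c & (c | a))  →  c;  cost 2 ≤ 2, done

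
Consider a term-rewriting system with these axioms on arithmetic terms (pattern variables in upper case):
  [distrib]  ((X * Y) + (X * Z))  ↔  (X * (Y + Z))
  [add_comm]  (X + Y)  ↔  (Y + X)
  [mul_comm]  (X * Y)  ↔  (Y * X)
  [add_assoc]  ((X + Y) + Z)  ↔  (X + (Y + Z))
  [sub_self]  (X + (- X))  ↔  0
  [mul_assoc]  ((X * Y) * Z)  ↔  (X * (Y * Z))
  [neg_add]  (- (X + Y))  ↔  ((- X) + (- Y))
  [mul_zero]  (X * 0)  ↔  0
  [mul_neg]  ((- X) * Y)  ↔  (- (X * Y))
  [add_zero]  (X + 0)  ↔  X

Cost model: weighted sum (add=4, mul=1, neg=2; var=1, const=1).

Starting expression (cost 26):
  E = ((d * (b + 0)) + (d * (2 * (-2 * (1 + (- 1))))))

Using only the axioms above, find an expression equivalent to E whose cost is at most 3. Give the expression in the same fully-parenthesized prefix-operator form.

(d * b)   [cost 3]

1. [sub_self →] (1 + (- 1))  →  0;  E = ((d * (b + 0)) + (d * (2 * (-2 * 0))))
2. [distrib →] ((d * (b + 0)) + (d * (2 * (-2 * 0))))  →  (d * ((b + 0) + (2 * (-2 * 0))))
3. [mul_zero →] (-2 * 0)  →  0;  E = (d * ((b + 0) + (2 * 0)))
4. [add_zero →] (b + 0)  →  b;  E = (d * (b + (2 * 0)))
5. [mul_zero →] (2 * 0)  →  0;  E = (d * (b + 0))
6. [add_zero →] (b + 0)  →  b;  cost 3 ≤ 3, done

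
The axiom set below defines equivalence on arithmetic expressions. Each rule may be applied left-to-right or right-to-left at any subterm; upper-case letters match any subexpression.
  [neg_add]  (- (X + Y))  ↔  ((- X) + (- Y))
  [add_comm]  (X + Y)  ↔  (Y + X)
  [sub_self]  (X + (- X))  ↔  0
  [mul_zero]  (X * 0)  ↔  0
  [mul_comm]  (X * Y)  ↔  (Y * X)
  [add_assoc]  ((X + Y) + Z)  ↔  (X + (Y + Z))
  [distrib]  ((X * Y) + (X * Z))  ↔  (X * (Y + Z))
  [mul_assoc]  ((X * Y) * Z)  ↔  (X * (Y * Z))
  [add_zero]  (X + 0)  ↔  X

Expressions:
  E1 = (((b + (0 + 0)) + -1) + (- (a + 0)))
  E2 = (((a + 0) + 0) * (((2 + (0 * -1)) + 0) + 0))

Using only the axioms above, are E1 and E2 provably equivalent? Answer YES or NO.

NO

Every axiom is a valid identity, so a rewrite proof would force E1 and E2 to agree under every assignment.
At a=0, b=0: E1 = -1 but E2 = 0; they differ, so no derivation exists.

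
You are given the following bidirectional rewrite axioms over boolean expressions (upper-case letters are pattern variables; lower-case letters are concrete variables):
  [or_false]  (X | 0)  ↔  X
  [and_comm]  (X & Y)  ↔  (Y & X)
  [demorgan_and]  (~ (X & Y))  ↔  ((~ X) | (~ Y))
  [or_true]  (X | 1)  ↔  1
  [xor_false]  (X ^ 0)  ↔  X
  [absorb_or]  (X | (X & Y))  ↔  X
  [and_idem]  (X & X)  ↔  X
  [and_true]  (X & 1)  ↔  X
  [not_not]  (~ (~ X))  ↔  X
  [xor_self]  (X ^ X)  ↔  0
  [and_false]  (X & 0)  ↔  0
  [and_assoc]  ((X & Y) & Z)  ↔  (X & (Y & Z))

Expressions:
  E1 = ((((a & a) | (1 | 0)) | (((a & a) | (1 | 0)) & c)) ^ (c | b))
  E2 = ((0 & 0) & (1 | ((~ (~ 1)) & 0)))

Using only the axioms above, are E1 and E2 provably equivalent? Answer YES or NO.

The axioms are sound identities: if E1 ↔* E2 then E1 and E2 evaluate identically under any assignment.
Under a=0, b=0, c=0: E1 evaluates to 1, E2 to 0. Distinct ⇒ no rewrite sequence connects them.

NO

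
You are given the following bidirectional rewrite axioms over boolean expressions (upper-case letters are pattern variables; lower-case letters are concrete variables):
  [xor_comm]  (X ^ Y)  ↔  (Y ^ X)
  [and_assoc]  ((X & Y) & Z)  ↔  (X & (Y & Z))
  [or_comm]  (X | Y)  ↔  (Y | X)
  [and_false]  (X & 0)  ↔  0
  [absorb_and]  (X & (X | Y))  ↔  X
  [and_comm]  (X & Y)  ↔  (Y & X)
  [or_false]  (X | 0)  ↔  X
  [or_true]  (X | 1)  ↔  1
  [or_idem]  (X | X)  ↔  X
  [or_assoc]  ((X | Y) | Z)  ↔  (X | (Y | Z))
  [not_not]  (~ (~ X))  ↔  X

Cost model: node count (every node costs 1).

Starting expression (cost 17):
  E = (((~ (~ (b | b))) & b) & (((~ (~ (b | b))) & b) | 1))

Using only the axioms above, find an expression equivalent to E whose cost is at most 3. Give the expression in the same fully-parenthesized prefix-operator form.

(b & b)   [cost 3]

step 1: absorb_and (→) rewrites (((~ (~ (b | b))) & b) & (((~ (~ (b | b))) & b) | 1)) into ((~ (~ (b | b))) & b)
step 2: or_idem (→) rewrites (b | b) into b, now ((~ (~ b)) & b)
step 3: not_not (→) rewrites (~ (~ b)) into b, reaching cost 3 (bound 3)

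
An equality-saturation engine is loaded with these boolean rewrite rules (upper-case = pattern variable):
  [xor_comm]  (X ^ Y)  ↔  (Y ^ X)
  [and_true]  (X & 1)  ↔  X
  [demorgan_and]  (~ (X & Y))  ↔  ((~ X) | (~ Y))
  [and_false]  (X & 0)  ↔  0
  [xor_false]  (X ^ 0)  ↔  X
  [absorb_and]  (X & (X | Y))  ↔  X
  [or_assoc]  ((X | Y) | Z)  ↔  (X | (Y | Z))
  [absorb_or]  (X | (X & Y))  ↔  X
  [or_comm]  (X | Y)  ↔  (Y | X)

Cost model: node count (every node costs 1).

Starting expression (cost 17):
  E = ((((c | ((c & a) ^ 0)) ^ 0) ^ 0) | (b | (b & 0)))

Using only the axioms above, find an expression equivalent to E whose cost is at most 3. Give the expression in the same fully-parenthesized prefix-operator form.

(c | b)   [cost 3]

(1) ((c & a) ^ 0)  =[xor_false →]=  (c & a)    ⊢ ((((c | (c & a)) ^ 0) ^ 0) | (b | (b & 0)))
(2) (b | (b & 0))  =[absorb_or →]=  b    ⊢ ((((c | (c & a)) ^ 0) ^ 0) | b)
(3) (c | (c & a))  =[absorb_or →]=  c    ⊢ (((c ^ 0) ^ 0) | b)
(4) (c ^ 0)  =[xor_false →]=  c    ⊢ ((c ^ 0) | b)
(5) (c ^ 0)  =[xor_false →]=  c    ⊢ cost 3, within 3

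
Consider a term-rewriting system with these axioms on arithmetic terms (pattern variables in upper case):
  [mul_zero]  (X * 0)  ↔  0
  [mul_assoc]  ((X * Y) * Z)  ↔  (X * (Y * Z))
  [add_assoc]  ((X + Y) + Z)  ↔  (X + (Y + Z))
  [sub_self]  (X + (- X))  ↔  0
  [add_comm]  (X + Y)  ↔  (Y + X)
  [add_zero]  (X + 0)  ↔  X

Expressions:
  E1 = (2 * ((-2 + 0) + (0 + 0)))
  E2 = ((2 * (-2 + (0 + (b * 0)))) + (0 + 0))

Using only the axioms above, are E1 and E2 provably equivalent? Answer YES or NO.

step 1: add_zero (→) rewrites (0 + 0) into 0, now (2 * ((-2 + 0) + 0))
step 2: add_zero (→) rewrites (-2 + 0) into -2, now (2 * (-2 + 0))
step 3: add_zero (→) rewrites (-2 + 0) into -2, now (2 * -2)
step 4: add_zero (←) rewrites (2 * -2) into ((2 * -2) + 0)
step 5: add_zero (←) rewrites -2 into (-2 + 0), now ((2 * (-2 + 0)) + 0)
step 6: add_zero (←) rewrites 0 into (0 + 0), now ((2 * (-2 + (0 + 0))) + 0)
step 7: add_zero (←) rewrites 0 into (0 + 0), now ((2 * (-2 + (0 + 0))) + (0 + 0))
step 8: mul_zero (←) rewrites 0 into (b * 0), which is E2

YES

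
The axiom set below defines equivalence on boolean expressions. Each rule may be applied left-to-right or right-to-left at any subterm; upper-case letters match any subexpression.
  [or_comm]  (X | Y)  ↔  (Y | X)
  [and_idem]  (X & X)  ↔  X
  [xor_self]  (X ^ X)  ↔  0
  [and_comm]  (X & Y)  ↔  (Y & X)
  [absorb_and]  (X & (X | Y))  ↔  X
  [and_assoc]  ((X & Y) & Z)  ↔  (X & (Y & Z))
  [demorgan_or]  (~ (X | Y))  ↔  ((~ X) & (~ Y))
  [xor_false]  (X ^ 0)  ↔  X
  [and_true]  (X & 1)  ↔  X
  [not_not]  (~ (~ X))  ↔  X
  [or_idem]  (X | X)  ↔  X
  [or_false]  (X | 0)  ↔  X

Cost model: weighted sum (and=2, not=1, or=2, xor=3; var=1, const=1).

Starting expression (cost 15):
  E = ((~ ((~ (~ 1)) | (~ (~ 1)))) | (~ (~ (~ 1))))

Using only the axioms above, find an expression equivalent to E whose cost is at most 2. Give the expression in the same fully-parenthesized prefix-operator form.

(~ 1)   [cost 2]

1. [or_idem →] ((~ (~ 1)) | (~ (~ 1)))  →  (~ (~ 1));  E = ((~ (~ (~ 1))) | (~ (~ (~ 1))))
2. [or_idem →] ((~ (~ (~ 1))) | (~ (~ (~ 1))))  →  (~ (~ (~ 1)))
3. [not_not →] (~ (~ (~ 1)))  →  (~ 1);  cost 2 ≤ 2, done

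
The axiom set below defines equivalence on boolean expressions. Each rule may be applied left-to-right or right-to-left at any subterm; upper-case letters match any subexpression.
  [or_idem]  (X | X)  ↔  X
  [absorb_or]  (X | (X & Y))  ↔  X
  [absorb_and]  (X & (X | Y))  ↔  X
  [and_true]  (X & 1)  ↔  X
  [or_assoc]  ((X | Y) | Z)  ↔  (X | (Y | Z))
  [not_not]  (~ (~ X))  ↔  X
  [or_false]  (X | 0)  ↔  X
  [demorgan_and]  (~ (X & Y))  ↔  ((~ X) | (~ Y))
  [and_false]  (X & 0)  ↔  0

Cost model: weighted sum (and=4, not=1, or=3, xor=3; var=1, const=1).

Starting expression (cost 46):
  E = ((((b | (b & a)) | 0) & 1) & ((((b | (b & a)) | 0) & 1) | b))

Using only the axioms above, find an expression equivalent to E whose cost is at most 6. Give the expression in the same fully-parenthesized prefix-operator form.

(b & 1)   [cost 6]

(1) ((((b | (b & a)) | 0) & 1) & ((((b | (b & a)) | 0) & 1) | b))  =[absorb_and →]=  (((b | (b & a)) | 0) & 1)
(2) (b | (b & a))  =[absorb_or →]=  b    ⊢ ((b | 0) & 1)
(3) (b | 0)  =[or_false →]=  b    ⊢ cost 6, within 6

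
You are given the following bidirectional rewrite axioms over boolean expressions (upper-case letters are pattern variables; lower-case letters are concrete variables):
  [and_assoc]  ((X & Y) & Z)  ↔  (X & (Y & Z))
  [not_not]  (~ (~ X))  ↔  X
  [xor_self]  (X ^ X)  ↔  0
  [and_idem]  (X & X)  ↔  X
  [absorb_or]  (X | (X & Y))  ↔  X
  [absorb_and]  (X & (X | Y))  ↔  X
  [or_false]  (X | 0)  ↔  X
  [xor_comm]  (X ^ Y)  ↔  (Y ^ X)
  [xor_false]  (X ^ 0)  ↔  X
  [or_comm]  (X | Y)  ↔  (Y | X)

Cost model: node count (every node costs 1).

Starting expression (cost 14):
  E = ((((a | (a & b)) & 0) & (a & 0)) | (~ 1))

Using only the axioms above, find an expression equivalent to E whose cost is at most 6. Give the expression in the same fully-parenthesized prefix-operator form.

((~ 1) | (a & 0))   [cost 6]

step 1: or_comm (→) rewrites ((((a | (a & b)) & 0) & (a & 0)) | (~ 1)) into ((~ 1) | (((a | (a & b)) & 0) & (a & 0)))
step 2: absorb_or (→) rewrites (a | (a & b)) into a, now ((~ 1) | ((a & 0) & (a & 0)))
step 3: and_idem (→) rewrites ((a & 0) & (a & 0)) into (a & 0), reaching cost 6 (bound 6)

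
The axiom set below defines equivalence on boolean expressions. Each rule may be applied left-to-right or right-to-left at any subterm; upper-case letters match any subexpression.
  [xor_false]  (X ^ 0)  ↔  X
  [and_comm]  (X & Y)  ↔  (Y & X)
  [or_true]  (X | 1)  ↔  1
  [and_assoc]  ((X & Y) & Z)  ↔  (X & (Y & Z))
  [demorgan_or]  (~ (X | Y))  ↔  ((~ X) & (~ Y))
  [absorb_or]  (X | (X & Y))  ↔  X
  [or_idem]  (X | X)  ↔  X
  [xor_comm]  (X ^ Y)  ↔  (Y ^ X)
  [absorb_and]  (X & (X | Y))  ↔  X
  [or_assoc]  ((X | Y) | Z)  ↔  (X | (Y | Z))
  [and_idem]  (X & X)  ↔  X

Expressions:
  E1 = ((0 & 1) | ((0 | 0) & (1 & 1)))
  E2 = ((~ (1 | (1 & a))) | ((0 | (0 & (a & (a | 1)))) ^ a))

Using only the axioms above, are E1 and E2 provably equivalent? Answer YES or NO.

Every axiom is a valid identity, so a rewrite proof would force E1 and E2 to agree under every assignment.
At a=1: E1 = 0 but E2 = 1; they differ, so no derivation exists.

NO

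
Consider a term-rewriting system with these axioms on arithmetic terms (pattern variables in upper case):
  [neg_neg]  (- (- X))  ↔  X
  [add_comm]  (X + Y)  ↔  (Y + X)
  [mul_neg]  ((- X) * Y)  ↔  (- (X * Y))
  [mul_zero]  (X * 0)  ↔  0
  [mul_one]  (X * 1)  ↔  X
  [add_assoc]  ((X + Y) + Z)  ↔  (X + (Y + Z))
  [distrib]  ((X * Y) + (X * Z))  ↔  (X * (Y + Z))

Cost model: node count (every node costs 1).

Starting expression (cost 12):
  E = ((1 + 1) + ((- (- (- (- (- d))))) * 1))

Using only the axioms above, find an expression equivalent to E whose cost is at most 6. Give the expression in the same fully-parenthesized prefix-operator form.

((1 + 1) + (- d))   [cost 6]

step 1: neg_neg (→) rewrites (- (- (- (- (- d))))) into (- (- (- d))), now ((1 + 1) + ((- (- (- d))) * 1))
step 2: neg_neg (→) rewrites (- (- (- d))) into (- d), now ((1 + 1) + ((- d) * 1))
step 3: mul_one (→) rewrites ((- d) * 1) into (- d), reaching cost 6 (bound 6)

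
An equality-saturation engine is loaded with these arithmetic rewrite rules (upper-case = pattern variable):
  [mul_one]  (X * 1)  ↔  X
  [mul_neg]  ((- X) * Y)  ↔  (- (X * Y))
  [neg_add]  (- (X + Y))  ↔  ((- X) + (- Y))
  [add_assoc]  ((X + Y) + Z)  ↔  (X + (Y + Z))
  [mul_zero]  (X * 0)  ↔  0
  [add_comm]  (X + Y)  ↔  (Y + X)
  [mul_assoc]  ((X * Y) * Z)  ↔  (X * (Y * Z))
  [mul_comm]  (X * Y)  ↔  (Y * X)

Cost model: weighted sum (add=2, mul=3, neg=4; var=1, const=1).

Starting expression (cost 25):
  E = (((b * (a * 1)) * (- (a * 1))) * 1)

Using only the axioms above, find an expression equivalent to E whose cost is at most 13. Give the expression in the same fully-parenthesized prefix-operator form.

(1) (a * 1)  =[mul_one →]=  a    ⊢ (((b * (a * 1)) * (- a)) * 1)
(2) (((b * (a * 1)) * (- a)) * 1)  =[mul_one →]=  ((b * (a * 1)) * (- a))
(3) (a * 1)  =[mul_one →]=  a    ⊢ cost 13, within 13

((b * a) * (- a))   [cost 13]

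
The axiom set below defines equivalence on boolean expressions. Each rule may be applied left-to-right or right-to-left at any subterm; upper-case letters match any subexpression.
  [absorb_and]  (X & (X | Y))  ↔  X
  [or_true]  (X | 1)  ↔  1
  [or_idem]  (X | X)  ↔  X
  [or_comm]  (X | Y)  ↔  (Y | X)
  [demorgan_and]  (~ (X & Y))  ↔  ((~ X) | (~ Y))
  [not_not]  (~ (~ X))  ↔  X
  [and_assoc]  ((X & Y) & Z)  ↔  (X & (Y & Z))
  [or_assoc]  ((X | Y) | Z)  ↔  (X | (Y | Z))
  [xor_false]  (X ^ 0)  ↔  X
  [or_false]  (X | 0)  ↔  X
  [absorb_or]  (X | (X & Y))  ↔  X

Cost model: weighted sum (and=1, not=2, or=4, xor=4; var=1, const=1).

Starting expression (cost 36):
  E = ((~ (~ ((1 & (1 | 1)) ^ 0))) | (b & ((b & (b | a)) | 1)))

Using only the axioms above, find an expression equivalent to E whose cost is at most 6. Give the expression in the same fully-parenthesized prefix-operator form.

(1 | b)   [cost 6]

step 1: absorb_and (→) rewrites (1 & (1 | 1)) into 1, now ((~ (~ (1 ^ 0))) | (b & ((b & (b | a)) | 1)))
step 2: not_not (→) rewrites (~ (~ (1 ^ 0))) into (1 ^ 0), now ((1 ^ 0) | (b & ((b & (b | a)) | 1)))
step 3: xor_false (→) rewrites (1 ^ 0) into 1, now (1 | (b & ((b & (b | a)) | 1)))
step 4: absorb_and (→) rewrites (b & (b | a)) into b, now (1 | (b & (b | 1)))
step 5: absorb_and (→) rewrites (b & (b | 1)) into b, reaching cost 6 (bound 6)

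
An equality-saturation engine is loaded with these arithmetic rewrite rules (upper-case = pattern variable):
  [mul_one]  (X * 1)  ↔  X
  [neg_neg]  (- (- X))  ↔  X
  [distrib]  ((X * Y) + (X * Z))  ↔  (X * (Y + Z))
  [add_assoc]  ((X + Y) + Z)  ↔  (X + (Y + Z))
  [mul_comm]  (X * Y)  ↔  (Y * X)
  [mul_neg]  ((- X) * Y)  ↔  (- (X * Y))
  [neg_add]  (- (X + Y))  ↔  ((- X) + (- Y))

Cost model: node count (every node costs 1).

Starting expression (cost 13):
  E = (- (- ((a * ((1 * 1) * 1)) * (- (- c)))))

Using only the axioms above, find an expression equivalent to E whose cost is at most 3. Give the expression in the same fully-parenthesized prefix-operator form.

(a * c)   [cost 3]

(1) ((1 * 1) * 1)  =[mul_one →]=  (1 * 1)    ⊢ (- (- ((a * (1 * 1)) * (- (- c)))))
(2) (- (- c))  =[neg_neg →]=  c    ⊢ (- (- ((a * (1 * 1)) * c)))
(3) (- (- ((a * (1 * 1)) * c)))  =[neg_neg →]=  ((a * (1 * 1)) * c)
(4) (1 * 1)  =[mul_one →]=  1    ⊢ ((a * 1) * c)
(5) (a * 1)  =[mul_one →]=  a    ⊢ cost 3, within 3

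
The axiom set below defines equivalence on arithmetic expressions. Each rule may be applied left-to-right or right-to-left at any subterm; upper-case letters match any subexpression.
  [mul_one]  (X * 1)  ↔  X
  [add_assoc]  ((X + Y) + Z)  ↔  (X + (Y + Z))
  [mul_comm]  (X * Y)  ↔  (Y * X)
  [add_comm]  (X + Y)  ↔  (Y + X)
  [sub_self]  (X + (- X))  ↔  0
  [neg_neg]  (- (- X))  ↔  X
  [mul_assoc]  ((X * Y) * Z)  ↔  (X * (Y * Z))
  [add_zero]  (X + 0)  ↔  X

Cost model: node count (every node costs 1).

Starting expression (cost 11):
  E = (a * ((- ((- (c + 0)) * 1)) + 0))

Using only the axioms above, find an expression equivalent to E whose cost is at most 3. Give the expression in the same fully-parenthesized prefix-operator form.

(a * c)   [cost 3]

(1) ((- (c + 0)) * 1)  =[mul_one →]=  (- (c + 0))    ⊢ (a * ((- (- (c + 0))) + 0))
(2) (c + 0)  =[add_zero →]=  c    ⊢ (a * ((- (- c)) + 0))
(3) ((- (- c)) + 0)  =[add_zero →]=  (- (- c))    ⊢ (a * (- (- c)))
(4) (- (- c))  =[neg_neg →]=  c    ⊢ cost 3, within 3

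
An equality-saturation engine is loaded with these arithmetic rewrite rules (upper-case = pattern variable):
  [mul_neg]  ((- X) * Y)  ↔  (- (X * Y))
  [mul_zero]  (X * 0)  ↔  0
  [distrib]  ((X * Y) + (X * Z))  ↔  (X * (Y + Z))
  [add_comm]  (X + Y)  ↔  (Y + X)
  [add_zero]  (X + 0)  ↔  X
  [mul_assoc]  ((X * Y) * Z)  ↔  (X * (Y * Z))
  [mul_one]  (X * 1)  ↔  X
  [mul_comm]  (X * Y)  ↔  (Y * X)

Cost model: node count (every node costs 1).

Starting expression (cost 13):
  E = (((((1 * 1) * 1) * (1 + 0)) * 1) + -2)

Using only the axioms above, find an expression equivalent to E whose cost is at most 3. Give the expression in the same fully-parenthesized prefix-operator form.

(1) ((((1 * 1) * 1) * (1 + 0)) * 1)  =[mul_assoc →]=  (((1 * 1) * 1) * ((1 + 0) * 1))    ⊢ ((((1 * 1) * 1) * ((1 + 0) * 1)) + -2)
(2) (1 * 1)  =[mul_one →]=  1    ⊢ (((1 * 1) * ((1 + 0) * 1)) + -2)
(3) (1 + 0)  =[add_zero →]=  1    ⊢ (((1 * 1) * (1 * 1)) + -2)
(4) (1 * 1)  =[mul_one →]=  1    ⊢ ((1 * (1 * 1)) + -2)
(5) (1 * 1)  =[mul_one →]=  1    ⊢ ((1 * 1) + -2)
(6) ((1 * 1) + -2)  =[add_comm →]=  (-2 + (1 * 1))
(7) (1 * 1)  =[mul_one →]=  1    ⊢ cost 3, within 3

(-2 + 1)   [cost 3]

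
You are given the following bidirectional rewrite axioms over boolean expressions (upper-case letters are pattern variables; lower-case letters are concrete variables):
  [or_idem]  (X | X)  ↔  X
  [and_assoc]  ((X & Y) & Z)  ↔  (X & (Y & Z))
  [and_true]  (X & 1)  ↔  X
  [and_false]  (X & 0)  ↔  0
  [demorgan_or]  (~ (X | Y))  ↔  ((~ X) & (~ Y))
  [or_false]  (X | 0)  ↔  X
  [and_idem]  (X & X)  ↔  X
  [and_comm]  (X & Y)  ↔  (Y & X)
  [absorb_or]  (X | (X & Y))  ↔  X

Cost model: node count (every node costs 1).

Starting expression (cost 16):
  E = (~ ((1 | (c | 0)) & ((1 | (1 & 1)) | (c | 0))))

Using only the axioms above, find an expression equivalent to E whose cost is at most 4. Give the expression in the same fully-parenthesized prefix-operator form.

step 1: absorb_or (→) rewrites (1 | (1 & 1)) into 1, now (~ ((1 | (c | 0)) & (1 | (c | 0))))
step 2: and_idem (→) rewrites ((1 | (c | 0)) & (1 | (c | 0))) into (1 | (c | 0)), now (~ (1 | (c | 0)))
step 3: or_false (→) rewrites (c | 0) into c, reaching cost 4 (bound 4)

(~ (1 | c))   [cost 4]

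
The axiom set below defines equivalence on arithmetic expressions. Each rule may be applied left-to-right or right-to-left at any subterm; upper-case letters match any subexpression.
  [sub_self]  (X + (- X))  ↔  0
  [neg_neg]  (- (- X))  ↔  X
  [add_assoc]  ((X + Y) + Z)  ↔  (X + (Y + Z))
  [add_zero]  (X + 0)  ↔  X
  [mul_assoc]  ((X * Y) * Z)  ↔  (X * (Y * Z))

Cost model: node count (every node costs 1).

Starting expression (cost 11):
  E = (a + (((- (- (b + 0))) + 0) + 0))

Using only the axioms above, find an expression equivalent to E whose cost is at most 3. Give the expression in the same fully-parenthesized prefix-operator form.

step 1: add_zero (→) rewrites (((- (- (b + 0))) + 0) + 0) into ((- (- (b + 0))) + 0), now (a + ((- (- (b + 0))) + 0))
step 2: add_zero (→) rewrites (b + 0) into b, now (a + ((- (- b)) + 0))
step 3: add_zero (→) rewrites ((- (- b)) + 0) into (- (- b)), now (a + (- (- b)))
step 4: neg_neg (→) rewrites (- (- b)) into b, reaching cost 3 (bound 3)

(a + b)   [cost 3]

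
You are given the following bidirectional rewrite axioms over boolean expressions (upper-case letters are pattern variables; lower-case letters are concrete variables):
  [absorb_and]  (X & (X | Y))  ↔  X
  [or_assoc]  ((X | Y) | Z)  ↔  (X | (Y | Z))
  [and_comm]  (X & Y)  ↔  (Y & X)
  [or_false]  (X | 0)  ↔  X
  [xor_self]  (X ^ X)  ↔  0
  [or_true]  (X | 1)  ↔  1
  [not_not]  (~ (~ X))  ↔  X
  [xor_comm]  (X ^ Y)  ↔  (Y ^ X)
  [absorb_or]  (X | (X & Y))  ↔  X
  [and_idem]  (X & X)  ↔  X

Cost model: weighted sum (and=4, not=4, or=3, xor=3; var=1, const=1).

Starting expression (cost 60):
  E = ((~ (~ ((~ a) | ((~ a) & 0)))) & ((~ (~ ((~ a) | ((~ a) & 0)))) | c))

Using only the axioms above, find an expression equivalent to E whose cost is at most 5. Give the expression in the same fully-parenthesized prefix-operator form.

step 1: absorb_and (→) rewrites ((~ (~ ((~ a) | ((~ a) & 0)))) & ((~ (~ ((~ a) | ((~ a) & 0)))) | c)) into (~ (~ ((~ a) | ((~ a) & 0))))
step 2: absorb_or (→) rewrites ((~ a) | ((~ a) & 0)) into (~ a), now (~ (~ (~ a)))
step 3: not_not (→) rewrites (~ (~ a)) into a, reaching cost 5 (bound 5)

(~ a)   [cost 5]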